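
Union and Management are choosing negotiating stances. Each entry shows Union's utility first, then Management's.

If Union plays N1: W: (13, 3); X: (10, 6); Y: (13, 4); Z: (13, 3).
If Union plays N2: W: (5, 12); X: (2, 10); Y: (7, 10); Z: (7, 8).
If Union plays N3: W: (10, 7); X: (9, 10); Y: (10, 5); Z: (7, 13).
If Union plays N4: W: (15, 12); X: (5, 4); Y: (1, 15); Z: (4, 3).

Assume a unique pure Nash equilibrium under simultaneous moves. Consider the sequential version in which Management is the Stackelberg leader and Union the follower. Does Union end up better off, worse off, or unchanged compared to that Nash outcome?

better off

Backward induction with Management moving first.
- W: BR = N4, leader payoff 12.
- X: BR = N1, leader payoff 6.
- Y: BR = N1, leader payoff 4.
- Z: BR = N1, leader payoff 3.
Management's induced payoffs are 12, 6, 4, 3, so Management commits to W. Subgame-perfect outcome: (N4, W) with payoffs (15, 12).
Under simultaneous play:
Union's best replies: W→N4; X→N1; Y→N1; Z→N1.
Management's best replies: N1→X; N2→W; N3→Z; N4→Y.
The unique mutual best reply is (N1, X), giving (10, 6).
Union earns 15 sequentially versus 10 at the Nash outcome: better off.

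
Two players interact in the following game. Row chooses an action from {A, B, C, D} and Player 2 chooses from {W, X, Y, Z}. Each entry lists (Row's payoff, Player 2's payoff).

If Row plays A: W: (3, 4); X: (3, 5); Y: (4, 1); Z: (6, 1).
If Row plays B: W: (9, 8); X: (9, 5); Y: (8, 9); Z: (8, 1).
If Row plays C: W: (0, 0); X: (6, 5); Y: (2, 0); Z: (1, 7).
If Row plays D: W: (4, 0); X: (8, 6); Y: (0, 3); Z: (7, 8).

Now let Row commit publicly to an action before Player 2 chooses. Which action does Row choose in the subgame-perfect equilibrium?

Work backward from Player 2's decision.
- A → Player 2 plays X (best of 4, 5, 1, 1); Row gets 3.
- B → Player 2 plays Y (best of 8, 5, 9, 1); Row gets 8.
- C → Player 2 plays Z (best of 0, 5, 0, 7); Row gets 1.
- D → Player 2 plays Z (best of 0, 6, 3, 8); Row gets 7.
Among 3, 8, 1, 7, the best is 8 at B. Subgame-perfect outcome: (B, Y) with payoffs (8, 9).

B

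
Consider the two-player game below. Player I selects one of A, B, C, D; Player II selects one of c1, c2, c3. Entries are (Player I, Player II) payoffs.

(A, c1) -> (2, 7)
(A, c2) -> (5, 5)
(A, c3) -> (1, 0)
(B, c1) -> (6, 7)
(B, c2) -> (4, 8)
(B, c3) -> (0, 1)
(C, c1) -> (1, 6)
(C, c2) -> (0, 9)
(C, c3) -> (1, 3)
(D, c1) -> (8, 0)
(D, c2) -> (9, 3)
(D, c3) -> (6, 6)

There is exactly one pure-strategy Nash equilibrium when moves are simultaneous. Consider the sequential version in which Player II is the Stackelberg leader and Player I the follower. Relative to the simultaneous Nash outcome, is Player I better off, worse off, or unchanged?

Backward induction with Player II moving first.
- c1 → Player I plays D (best of 2, 6, 1, 8); Player II gets 0.
- c2 → Player I plays D (best of 5, 4, 0, 9); Player II gets 3.
- c3 → Player I plays D (best of 1, 0, 1, 6); Player II gets 6.
Among 0, 3, 6, the best is 6 at c3. Subgame-perfect outcome: (D, c3) with payoffs (6, 6).
Now find the simultaneous Nash equilibrium.
Player I's best replies: c1→D; c2→D; c3→D.
Player II's best replies: A→c1; B→c2; C→c2; D→c3.
Only (D, c3) has each player best-responding; Nash payoffs (6, 6).
Player I earns 6 sequentially versus 6 at the Nash outcome: unchanged.

unchanged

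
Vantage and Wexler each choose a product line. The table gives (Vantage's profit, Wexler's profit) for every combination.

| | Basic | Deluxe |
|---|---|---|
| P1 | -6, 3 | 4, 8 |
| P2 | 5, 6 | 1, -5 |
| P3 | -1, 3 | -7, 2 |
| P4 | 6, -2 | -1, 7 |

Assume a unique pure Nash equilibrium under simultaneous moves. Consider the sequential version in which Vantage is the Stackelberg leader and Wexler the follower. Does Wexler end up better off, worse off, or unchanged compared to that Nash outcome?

worse off

Wexler best-responds to each possible Vantage move:
- P1: Wexler compares 3, 8 and picks Deluxe; Vantage would get 4.
- P2: Wexler compares 6, -5 and picks Basic; Vantage would get 5.
- P3: Wexler compares 3, 2 and picks Basic; Vantage would get -1.
- P4: Wexler compares -2, 7 and picks Deluxe; Vantage would get -1.
Vantage's induced payoffs are 4, 5, -1, -1, so Vantage commits to P2. Subgame-perfect outcome: (P2, Basic) with payoffs (5, 6).
Under simultaneous play:
Vantage's best replies: Basic→P4; Deluxe→P1.
Wexler's best replies: P1→Deluxe; P2→Basic; P3→Basic; P4→Deluxe.
The unique mutual best reply is (P1, Deluxe), giving (4, 8).
Wexler earns 6 sequentially versus 8 at the Nash outcome: worse off.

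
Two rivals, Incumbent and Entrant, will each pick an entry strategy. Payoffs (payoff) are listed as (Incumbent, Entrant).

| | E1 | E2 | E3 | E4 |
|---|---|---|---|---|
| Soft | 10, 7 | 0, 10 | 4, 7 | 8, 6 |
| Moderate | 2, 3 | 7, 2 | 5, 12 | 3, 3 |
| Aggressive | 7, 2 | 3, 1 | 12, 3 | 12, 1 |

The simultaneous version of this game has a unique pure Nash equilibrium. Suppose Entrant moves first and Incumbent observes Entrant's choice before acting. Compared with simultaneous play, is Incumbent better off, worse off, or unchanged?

Incumbent best-responds to each possible Entrant move:
- E1: BR = Soft, leader payoff 7.
- E2: BR = Moderate, leader payoff 2.
- E3: BR = Aggressive, leader payoff 3.
- E4: BR = Aggressive, leader payoff 1.
Among 7, 2, 3, 1, the best is 7 at E1. Subgame-perfect outcome: (Soft, E1) with payoffs (10, 7).
Under simultaneous play:
Incumbent's best replies: E1→Soft; E2→Moderate; E3→Aggressive; E4→Aggressive.
Entrant's best replies: Soft→E2; Moderate→E3; Aggressive→E3.
Only (Aggressive, E3) has each player best-responding; Nash payoffs (12, 3).
Incumbent earns 10 sequentially versus 12 at the Nash outcome: worse off.

worse off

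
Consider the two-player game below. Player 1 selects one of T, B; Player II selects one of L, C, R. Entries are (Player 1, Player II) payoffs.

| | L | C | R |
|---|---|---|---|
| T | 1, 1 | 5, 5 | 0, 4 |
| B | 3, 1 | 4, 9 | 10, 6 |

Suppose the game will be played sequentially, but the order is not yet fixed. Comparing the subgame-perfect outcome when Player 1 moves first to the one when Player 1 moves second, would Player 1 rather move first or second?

If Player 1 leads: Player II's best replies are T→C, B→C; Player 1's induced payoffs 5, 4; outcome (T, C), payoffs (5, 5).
If Player II leads: Player 1's best replies are L→B, C→T, R→B; Player II's induced payoffs 1, 5, 6; outcome (B, R), payoffs (10, 6).
Player 1 gets 5 moving first and 10 moving second, so Player 1 prefers to move second.

second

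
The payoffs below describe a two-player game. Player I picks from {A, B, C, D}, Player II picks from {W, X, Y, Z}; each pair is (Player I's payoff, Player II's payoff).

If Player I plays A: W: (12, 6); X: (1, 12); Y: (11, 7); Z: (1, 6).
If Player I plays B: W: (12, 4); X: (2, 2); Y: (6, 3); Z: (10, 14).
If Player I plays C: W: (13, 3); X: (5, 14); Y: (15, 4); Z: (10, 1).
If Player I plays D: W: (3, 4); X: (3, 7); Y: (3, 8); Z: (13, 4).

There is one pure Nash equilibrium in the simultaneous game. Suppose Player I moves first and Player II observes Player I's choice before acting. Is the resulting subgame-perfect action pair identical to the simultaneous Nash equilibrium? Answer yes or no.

Solve by backward induction (Player I leads).
- A → Player II plays X (best of 6, 12, 7, 6); Player I gets 1.
- B → Player II plays Z (best of 4, 2, 3, 14); Player I gets 10.
- C → Player II plays X (best of 3, 14, 4, 1); Player I gets 5.
- D → Player II plays Y (best of 4, 7, 8, 4); Player I gets 3.
Among 1, 10, 5, 3, the best is 10 at B. Subgame-perfect outcome: (B, Z) with payoffs (10, 14).
Now find the simultaneous Nash equilibrium.
Player I's best replies: W→C; X→C; Y→C; Z→D.
Player II's best replies: A→X; B→Z; C→X; D→Y.
The unique mutual best reply is (C, X), giving (5, 14).
Sequential outcome (B, Z) differs from the Nash profile (C, X).

no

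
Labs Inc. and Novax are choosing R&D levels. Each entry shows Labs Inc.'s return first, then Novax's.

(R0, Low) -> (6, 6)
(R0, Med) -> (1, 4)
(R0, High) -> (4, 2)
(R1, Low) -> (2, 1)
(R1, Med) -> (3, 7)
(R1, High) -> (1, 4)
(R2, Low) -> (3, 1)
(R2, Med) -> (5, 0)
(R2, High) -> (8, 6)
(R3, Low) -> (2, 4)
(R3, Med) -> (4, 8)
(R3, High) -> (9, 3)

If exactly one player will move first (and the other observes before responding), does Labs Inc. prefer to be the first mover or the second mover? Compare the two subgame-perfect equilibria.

first

If Labs Inc. leads: Novax's best replies are R0→Low, R1→Med, R2→High, R3→Med; Labs Inc.'s induced payoffs 6, 3, 8, 4; outcome (R2, High), payoffs (8, 6).
If Novax leads: Labs Inc.'s best replies are Low→R0, Med→R2, High→R3; Novax's induced payoffs 6, 0, 3; outcome (R0, Low), payoffs (6, 6).
Labs Inc. gets 8 moving first and 6 moving second, so Labs Inc. prefers to move first.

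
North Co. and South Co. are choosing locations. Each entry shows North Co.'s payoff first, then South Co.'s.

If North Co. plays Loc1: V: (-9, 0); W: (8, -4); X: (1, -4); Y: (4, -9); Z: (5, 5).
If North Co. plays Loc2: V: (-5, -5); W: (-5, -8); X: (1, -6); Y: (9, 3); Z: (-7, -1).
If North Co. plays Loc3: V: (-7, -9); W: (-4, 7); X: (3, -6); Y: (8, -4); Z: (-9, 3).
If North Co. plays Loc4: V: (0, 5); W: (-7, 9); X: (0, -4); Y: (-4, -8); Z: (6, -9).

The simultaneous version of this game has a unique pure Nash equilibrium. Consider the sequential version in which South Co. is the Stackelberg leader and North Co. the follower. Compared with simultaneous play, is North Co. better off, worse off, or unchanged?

worse off

Work backward from North Co.'s decision.
- V: North Co. compares -9, -5, -7, 0 and picks Loc4; South Co. would get 5.
- W: North Co. compares 8, -5, -4, -7 and picks Loc1; South Co. would get -4.
- X: North Co. compares 1, 1, 3, 0 and picks Loc3; South Co. would get -6.
- Y: North Co. compares 4, 9, 8, -4 and picks Loc2; South Co. would get 3.
- Z: North Co. compares 5, -7, -9, 6 and picks Loc4; South Co. would get -9.
South Co.'s induced payoffs are 5, -4, -6, 3, -9, so South Co. commits to V. Subgame-perfect outcome: (Loc4, V) with payoffs (0, 5).
For the simultaneous game, intersect best replies.
North Co.'s best replies: V→Loc4; W→Loc1; X→Loc3; Y→Loc2; Z→Loc4.
South Co.'s best replies: Loc1→Z; Loc2→Y; Loc3→W; Loc4→W.
Only (Loc2, Y) has each player best-responding; Nash payoffs (9, 3).
North Co. earns 0 sequentially versus 9 at the Nash outcome: worse off.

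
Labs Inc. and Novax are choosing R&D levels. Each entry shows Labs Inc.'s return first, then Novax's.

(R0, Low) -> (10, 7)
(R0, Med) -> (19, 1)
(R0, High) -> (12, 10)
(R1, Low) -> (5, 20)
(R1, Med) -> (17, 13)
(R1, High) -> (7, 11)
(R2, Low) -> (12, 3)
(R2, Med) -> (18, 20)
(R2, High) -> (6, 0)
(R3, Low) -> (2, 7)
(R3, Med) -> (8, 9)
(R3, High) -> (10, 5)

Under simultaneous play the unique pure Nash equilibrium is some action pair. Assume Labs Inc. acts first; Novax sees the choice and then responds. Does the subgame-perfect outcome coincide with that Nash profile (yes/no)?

no

Solve by backward induction (Labs Inc. leads).
- R0 → Novax plays High (best of 7, 1, 10); Labs Inc. gets 12.
- R1 → Novax plays Low (best of 20, 13, 11); Labs Inc. gets 5.
- R2 → Novax plays Med (best of 3, 20, 0); Labs Inc. gets 18.
- R3 → Novax plays Med (best of 7, 9, 5); Labs Inc. gets 8.
Among 12, 5, 18, 8, the best is 18 at R2. Subgame-perfect outcome: (R2, Med) with payoffs (18, 20).
Under simultaneous play:
Labs Inc.'s best replies: Low→R2; Med→R0; High→R0.
Novax's best replies: R0→High; R1→Low; R2→Med; R3→Med.
Only (R0, High) has each player best-responding; Nash payoffs (12, 10).
Sequential outcome (R2, Med) differs from the Nash profile (R0, High).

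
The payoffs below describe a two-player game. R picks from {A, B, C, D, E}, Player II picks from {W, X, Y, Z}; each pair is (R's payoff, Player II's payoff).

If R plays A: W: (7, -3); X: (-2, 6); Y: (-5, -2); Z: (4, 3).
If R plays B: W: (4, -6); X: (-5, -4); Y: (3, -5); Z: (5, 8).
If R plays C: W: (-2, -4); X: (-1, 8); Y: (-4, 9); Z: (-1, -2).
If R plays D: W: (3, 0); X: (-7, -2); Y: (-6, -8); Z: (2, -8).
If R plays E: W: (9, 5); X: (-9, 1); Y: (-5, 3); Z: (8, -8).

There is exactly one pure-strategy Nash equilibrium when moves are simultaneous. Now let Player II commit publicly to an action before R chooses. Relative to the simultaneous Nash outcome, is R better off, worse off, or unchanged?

Backward induction with Player II moving first.
- W: R compares 7, 4, -2, 3, 9 and picks E; Player II would get 5.
- X: R compares -2, -5, -1, -7, -9 and picks C; Player II would get 8.
- Y: R compares -5, 3, -4, -6, -5 and picks B; Player II would get -5.
- Z: R compares 4, 5, -1, 2, 8 and picks E; Player II would get -8.
Player II's induced payoffs are 5, 8, -5, -8, so Player II commits to X. Subgame-perfect outcome: (C, X) with payoffs (-1, 8).
For the simultaneous game, intersect best replies.
R's best replies: W→E; X→C; Y→B; Z→E.
Player II's best replies: A→X; B→Z; C→Y; D→W; E→W.
The unique mutual best reply is (E, W), giving (9, 5).
R earns -1 sequentially versus 9 at the Nash outcome: worse off.

worse off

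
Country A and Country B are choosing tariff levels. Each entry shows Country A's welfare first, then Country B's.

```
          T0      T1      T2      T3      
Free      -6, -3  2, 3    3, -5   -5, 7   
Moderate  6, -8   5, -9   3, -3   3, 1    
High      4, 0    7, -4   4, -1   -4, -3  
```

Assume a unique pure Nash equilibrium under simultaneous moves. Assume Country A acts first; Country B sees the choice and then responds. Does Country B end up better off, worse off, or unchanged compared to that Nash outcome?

worse off

Country B best-responds to each possible Country A move:
- Free → Country B plays T3 (best of -3, 3, -5, 7); Country A gets -5.
- Moderate → Country B plays T3 (best of -8, -9, -3, 1); Country A gets 3.
- High → Country B plays T0 (best of 0, -4, -1, -3); Country A gets 4.
Maximizing over -5, 3, 4, Country A chooses High. Subgame-perfect outcome: (High, T0) with payoffs (4, 0).
Under simultaneous play:
Country A's best replies: T0→Moderate; T1→High; T2→High; T3→Moderate.
Country B's best replies: Free→T3; Moderate→T3; High→T0.
Only (Moderate, T3) has each player best-responding; Nash payoffs (3, 1).
Country B earns 0 sequentially versus 1 at the Nash outcome: worse off.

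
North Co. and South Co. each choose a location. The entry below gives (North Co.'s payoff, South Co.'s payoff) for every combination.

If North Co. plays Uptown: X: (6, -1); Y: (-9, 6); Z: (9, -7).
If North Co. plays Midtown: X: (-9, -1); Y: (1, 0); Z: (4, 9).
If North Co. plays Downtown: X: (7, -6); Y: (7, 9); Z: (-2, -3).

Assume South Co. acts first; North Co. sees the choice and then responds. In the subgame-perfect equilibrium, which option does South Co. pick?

Y

North Co. best-responds to each possible South Co. move:
- X: North Co. compares 6, -9, 7 and picks Downtown; South Co. would get -6.
- Y: North Co. compares -9, 1, 7 and picks Downtown; South Co. would get 9.
- Z: North Co. compares 9, 4, -2 and picks Uptown; South Co. would get -7.
Among -6, 9, -7, the best is 9 at Y. Subgame-perfect outcome: (Downtown, Y) with payoffs (7, 9).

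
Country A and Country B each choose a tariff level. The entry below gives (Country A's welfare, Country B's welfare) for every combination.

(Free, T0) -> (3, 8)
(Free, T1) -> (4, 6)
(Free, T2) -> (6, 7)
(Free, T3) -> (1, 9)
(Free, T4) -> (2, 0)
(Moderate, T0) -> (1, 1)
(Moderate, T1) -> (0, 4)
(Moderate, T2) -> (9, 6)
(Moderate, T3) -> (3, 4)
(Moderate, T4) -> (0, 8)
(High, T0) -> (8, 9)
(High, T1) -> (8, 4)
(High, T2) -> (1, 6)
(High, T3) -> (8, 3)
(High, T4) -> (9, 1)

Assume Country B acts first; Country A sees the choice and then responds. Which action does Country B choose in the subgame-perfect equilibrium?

Backward induction with Country B moving first.
- T0 → Country A plays High (best of 3, 1, 8); Country B gets 9.
- T1 → Country A plays High (best of 4, 0, 8); Country B gets 4.
- T2 → Country A plays Moderate (best of 6, 9, 1); Country B gets 6.
- T3 → Country A plays High (best of 1, 3, 8); Country B gets 3.
- T4 → Country A plays High (best of 2, 0, 9); Country B gets 1.
Maximizing over 9, 4, 6, 3, 1, Country B chooses T0. Subgame-perfect outcome: (High, T0) with payoffs (8, 9).

T0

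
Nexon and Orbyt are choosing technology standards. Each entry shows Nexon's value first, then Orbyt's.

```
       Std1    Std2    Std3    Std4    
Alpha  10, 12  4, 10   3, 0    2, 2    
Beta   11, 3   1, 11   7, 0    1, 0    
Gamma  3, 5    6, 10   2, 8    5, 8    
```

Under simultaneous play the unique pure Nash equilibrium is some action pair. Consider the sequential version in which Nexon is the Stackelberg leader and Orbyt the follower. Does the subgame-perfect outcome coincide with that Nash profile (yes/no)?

no

Work backward from Orbyt's decision.
- Alpha: BR = Std1, leader payoff 10.
- Beta: BR = Std2, leader payoff 1.
- Gamma: BR = Std2, leader payoff 6.
Nexon's induced payoffs are 10, 1, 6, so Nexon commits to Alpha. Subgame-perfect outcome: (Alpha, Std1) with payoffs (10, 12).
Now find the simultaneous Nash equilibrium.
Nexon's best replies: Std1→Beta; Std2→Gamma; Std3→Beta; Std4→Gamma.
Orbyt's best replies: Alpha→Std1; Beta→Std2; Gamma→Std2.
The unique mutual best reply is (Gamma, Std2), giving (6, 10).
Sequential outcome (Alpha, Std1) differs from the Nash profile (Gamma, Std2).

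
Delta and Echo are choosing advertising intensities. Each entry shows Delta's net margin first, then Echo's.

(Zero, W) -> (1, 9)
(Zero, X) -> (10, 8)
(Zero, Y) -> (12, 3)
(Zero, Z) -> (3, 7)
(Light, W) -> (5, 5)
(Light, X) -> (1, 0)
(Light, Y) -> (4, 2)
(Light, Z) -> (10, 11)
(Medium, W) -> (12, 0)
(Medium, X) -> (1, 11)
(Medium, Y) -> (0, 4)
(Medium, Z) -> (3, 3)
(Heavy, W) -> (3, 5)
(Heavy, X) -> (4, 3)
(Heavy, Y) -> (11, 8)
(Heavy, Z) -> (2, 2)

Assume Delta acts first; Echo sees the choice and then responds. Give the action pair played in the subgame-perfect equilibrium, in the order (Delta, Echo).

(Heavy, Y)

Work backward from Echo's decision.
- Zero: Echo compares 9, 8, 3, 7 and picks W; Delta would get 1.
- Light: Echo compares 5, 0, 2, 11 and picks Z; Delta would get 10.
- Medium: Echo compares 0, 11, 4, 3 and picks X; Delta would get 1.
- Heavy: Echo compares 5, 3, 8, 2 and picks Y; Delta would get 11.
Delta's induced payoffs are 1, 10, 1, 11, so Delta commits to Heavy. Subgame-perfect outcome: (Heavy, Y) with payoffs (11, 8).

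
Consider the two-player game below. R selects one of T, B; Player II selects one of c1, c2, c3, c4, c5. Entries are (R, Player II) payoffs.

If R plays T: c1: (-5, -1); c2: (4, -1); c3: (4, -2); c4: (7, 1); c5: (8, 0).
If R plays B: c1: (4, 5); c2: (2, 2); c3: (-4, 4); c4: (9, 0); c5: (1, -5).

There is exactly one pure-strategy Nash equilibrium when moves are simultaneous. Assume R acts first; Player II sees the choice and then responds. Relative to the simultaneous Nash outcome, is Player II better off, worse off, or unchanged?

Solve by backward induction (R leads).
- T: BR = c4, leader payoff 7.
- B: BR = c1, leader payoff 4.
Maximizing over 7, 4, R chooses T. Subgame-perfect outcome: (T, c4) with payoffs (7, 1).
Now find the simultaneous Nash equilibrium.
R's best replies: c1→B; c2→T; c3→T; c4→B; c5→T.
Player II's best replies: T→c4; B→c1.
The unique mutual best reply is (B, c1), giving (4, 5).
Player II earns 1 sequentially versus 5 at the Nash outcome: worse off.

worse off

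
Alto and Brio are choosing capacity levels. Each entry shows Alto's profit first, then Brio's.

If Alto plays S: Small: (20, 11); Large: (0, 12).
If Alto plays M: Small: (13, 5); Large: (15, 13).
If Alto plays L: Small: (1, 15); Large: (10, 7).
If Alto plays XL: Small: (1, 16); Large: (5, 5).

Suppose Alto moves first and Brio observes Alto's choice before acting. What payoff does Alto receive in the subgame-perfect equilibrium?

15

Brio best-responds to each possible Alto move:
- S: BR = Large, leader payoff 0.
- M: BR = Large, leader payoff 15.
- L: BR = Small, leader payoff 1.
- XL: BR = Small, leader payoff 1.
Maximizing over 0, 15, 1, 1, Alto chooses M. Subgame-perfect outcome: (M, Large) with payoffs (15, 13).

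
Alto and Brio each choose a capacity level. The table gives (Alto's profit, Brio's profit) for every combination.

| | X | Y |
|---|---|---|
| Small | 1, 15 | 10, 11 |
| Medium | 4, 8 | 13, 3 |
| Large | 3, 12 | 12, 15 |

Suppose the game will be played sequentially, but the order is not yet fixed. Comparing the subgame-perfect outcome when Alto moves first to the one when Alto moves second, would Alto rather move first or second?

If Alto leads: Brio's best replies are Small→X, Medium→X, Large→Y; Alto's induced payoffs 1, 4, 12; outcome (Large, Y), payoffs (12, 15).
If Brio leads: Alto's best replies are X→Medium, Y→Medium; Brio's induced payoffs 8, 3; outcome (Medium, X), payoffs (4, 8).
Alto gets 12 moving first and 4 moving second, so Alto prefers to move first.

first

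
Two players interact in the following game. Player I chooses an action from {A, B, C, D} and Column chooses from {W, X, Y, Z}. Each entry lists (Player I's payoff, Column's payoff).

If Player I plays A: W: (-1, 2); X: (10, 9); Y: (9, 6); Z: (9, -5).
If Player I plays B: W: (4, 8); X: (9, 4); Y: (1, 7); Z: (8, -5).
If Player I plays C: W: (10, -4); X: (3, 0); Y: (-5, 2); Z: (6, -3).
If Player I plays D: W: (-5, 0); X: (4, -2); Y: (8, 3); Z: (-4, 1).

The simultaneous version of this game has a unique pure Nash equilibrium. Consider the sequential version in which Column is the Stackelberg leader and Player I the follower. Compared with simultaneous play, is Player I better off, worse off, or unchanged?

unchanged

Work backward from Player I's decision.
- W: BR = C, leader payoff -4.
- X: BR = A, leader payoff 9.
- Y: BR = A, leader payoff 6.
- Z: BR = A, leader payoff -5.
Maximizing over -4, 9, 6, -5, Column chooses X. Subgame-perfect outcome: (A, X) with payoffs (10, 9).
For the simultaneous game, intersect best replies.
Player I's best replies: W→C; X→A; Y→A; Z→A.
Column's best replies: A→X; B→W; C→Y; D→Y.
Only (A, X) has each player best-responding; Nash payoffs (10, 9).
Player I earns 10 sequentially versus 10 at the Nash outcome: unchanged.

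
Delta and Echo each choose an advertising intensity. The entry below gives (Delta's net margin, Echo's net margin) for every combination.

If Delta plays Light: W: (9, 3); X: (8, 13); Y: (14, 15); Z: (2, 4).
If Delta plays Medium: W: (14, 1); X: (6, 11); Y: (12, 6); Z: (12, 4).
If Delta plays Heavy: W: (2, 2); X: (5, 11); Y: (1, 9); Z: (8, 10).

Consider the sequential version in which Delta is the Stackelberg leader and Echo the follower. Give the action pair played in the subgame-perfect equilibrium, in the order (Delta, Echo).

(Light, Y)

Work backward from Echo's decision.
- Light: BR = Y, leader payoff 14.
- Medium: BR = X, leader payoff 6.
- Heavy: BR = X, leader payoff 5.
Maximizing over 14, 6, 5, Delta chooses Light. Subgame-perfect outcome: (Light, Y) with payoffs (14, 15).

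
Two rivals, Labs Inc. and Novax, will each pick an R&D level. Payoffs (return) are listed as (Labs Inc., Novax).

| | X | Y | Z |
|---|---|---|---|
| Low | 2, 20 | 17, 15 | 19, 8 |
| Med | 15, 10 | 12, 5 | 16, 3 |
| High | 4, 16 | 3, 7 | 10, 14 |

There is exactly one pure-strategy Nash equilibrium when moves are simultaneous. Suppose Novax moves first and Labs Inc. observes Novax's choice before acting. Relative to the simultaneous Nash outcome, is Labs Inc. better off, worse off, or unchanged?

better off

Solve by backward induction (Novax leads).
- X: BR = Med, leader payoff 10.
- Y: BR = Low, leader payoff 15.
- Z: BR = Low, leader payoff 8.
Maximizing over 10, 15, 8, Novax chooses Y. Subgame-perfect outcome: (Low, Y) with payoffs (17, 15).
Now find the simultaneous Nash equilibrium.
Labs Inc.'s best replies: X→Med; Y→Low; Z→Low.
Novax's best replies: Low→X; Med→X; High→X.
The unique mutual best reply is (Med, X), giving (15, 10).
Labs Inc. earns 17 sequentially versus 15 at the Nash outcome: better off.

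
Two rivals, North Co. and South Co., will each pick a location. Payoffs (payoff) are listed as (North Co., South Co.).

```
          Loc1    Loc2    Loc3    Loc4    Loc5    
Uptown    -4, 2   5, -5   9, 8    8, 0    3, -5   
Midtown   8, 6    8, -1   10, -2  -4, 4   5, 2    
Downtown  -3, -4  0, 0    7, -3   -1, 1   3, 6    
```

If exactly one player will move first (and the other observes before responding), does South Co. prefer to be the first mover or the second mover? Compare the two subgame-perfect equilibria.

second

If North Co. leads: South Co.'s best replies are Uptown→Loc3, Midtown→Loc1, Downtown→Loc5; North Co.'s induced payoffs 9, 8, 3; outcome (Uptown, Loc3), payoffs (9, 8).
If South Co. leads: North Co.'s best replies are Loc1→Midtown, Loc2→Midtown, Loc3→Midtown, Loc4→Uptown, Loc5→Midtown; South Co.'s induced payoffs 6, -1, -2, 0, 2; outcome (Midtown, Loc1), payoffs (8, 6).
South Co. gets 6 moving first and 8 moving second, so South Co. prefers to move second.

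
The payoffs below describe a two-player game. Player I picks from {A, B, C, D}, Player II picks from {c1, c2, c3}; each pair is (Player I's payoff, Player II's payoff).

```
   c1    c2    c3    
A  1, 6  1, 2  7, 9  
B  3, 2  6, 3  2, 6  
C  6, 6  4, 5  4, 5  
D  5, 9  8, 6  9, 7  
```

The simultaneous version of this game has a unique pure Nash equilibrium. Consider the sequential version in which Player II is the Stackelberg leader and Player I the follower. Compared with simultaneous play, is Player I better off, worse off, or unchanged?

better off

Work backward from Player I's decision.
- c1 → Player I plays C (best of 1, 3, 6, 5); Player II gets 6.
- c2 → Player I plays D (best of 1, 6, 4, 8); Player II gets 6.
- c3 → Player I plays D (best of 7, 2, 4, 9); Player II gets 7.
Maximizing over 6, 6, 7, Player II chooses c3. Subgame-perfect outcome: (D, c3) with payoffs (9, 7).
Under simultaneous play:
Player I's best replies: c1→C; c2→D; c3→D.
Player II's best replies: A→c3; B→c3; C→c1; D→c1.
The unique mutual best reply is (C, c1), giving (6, 6).
Player I earns 9 sequentially versus 6 at the Nash outcome: better off.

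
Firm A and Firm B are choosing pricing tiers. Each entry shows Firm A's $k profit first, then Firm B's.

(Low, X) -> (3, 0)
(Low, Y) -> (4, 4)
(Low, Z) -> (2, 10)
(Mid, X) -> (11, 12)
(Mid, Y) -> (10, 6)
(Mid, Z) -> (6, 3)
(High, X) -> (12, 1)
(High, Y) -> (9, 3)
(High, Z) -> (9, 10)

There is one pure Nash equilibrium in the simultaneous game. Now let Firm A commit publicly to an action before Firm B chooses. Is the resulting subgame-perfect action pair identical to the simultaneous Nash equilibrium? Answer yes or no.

Backward induction with Firm A moving first.
- Low: BR = Z, leader payoff 2.
- Mid: BR = X, leader payoff 11.
- High: BR = Z, leader payoff 9.
Among 2, 11, 9, the best is 11 at Mid. Subgame-perfect outcome: (Mid, X) with payoffs (11, 12).
Now find the simultaneous Nash equilibrium.
Firm A's best replies: X→High; Y→Mid; Z→High.
Firm B's best replies: Low→Z; Mid→X; High→Z.
The unique mutual best reply is (High, Z), giving (9, 10).
Sequential outcome (Mid, X) differs from the Nash profile (High, Z).

no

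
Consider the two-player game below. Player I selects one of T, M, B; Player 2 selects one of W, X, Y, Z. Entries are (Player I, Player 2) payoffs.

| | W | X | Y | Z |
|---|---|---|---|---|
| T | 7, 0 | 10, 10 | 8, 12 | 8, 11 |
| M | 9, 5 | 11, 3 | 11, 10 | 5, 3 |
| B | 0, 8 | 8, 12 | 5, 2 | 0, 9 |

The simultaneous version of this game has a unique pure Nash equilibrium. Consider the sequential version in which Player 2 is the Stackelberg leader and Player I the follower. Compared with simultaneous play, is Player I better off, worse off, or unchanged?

worse off

Work backward from Player I's decision.
- W: BR = M, leader payoff 5.
- X: BR = M, leader payoff 3.
- Y: BR = M, leader payoff 10.
- Z: BR = T, leader payoff 11.
Maximizing over 5, 3, 10, 11, Player 2 chooses Z. Subgame-perfect outcome: (T, Z) with payoffs (8, 11).
Now find the simultaneous Nash equilibrium.
Player I's best replies: W→M; X→M; Y→M; Z→T.
Player 2's best replies: T→Y; M→Y; B→X.
The unique mutual best reply is (M, Y), giving (11, 10).
Player I earns 8 sequentially versus 11 at the Nash outcome: worse off.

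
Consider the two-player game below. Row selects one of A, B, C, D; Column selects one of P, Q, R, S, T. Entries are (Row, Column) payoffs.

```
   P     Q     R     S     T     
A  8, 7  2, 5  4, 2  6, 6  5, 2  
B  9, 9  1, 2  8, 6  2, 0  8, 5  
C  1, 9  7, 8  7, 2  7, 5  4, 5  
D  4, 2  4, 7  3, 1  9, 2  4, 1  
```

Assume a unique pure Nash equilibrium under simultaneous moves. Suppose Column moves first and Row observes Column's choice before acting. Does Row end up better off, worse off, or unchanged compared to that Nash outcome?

Backward induction with Column moving first.
- P → Row plays B (best of 8, 9, 1, 4); Column gets 9.
- Q → Row plays C (best of 2, 1, 7, 4); Column gets 8.
- R → Row plays B (best of 4, 8, 7, 3); Column gets 6.
- S → Row plays D (best of 6, 2, 7, 9); Column gets 2.
- T → Row plays B (best of 5, 8, 4, 4); Column gets 5.
Among 9, 8, 6, 2, 5, the best is 9 at P. Subgame-perfect outcome: (B, P) with payoffs (9, 9).
Now find the simultaneous Nash equilibrium.
Row's best replies: P→B; Q→C; R→B; S→D; T→B.
Column's best replies: A→P; B→P; C→P; D→Q.
Only (B, P) has each player best-responding; Nash payoffs (9, 9).
Row earns 9 sequentially versus 9 at the Nash outcome: unchanged.

unchanged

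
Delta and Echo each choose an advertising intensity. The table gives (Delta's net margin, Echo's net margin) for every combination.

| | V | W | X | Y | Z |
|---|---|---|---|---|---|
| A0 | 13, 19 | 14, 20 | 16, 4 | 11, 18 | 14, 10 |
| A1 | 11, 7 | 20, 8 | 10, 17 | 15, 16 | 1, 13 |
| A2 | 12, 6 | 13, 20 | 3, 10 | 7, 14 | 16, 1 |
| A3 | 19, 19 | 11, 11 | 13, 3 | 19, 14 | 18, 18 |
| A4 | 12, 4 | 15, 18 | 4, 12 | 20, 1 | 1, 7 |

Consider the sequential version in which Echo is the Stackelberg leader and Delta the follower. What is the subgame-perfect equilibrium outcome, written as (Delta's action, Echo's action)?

Work backward from Delta's decision.
- V → Delta plays A3 (best of 13, 11, 12, 19, 12); Echo gets 19.
- W → Delta plays A1 (best of 14, 20, 13, 11, 15); Echo gets 8.
- X → Delta plays A0 (best of 16, 10, 3, 13, 4); Echo gets 4.
- Y → Delta plays A4 (best of 11, 15, 7, 19, 20); Echo gets 1.
- Z → Delta plays A3 (best of 14, 1, 16, 18, 1); Echo gets 18.
Maximizing over 19, 8, 4, 1, 18, Echo chooses V. Subgame-perfect outcome: (A3, V) with payoffs (19, 19).

(A3, V)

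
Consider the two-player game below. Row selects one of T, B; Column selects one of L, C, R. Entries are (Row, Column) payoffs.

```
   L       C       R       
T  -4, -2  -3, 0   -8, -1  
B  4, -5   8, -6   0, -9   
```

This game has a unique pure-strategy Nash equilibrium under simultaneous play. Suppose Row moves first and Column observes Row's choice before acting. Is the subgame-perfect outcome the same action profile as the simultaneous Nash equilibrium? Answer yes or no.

yes

Solve by backward induction (Row leads).
- T: BR = C, leader payoff -3.
- B: BR = L, leader payoff 4.
Row's induced payoffs are -3, 4, so Row commits to B. Subgame-perfect outcome: (B, L) with payoffs (4, -5).
For the simultaneous game, intersect best replies.
Row's best replies: L→B; C→B; R→B.
Column's best replies: T→C; B→L.
The unique mutual best reply is (B, L), giving (4, -5).
Sequential outcome (B, L) coincides with the Nash profile (B, L).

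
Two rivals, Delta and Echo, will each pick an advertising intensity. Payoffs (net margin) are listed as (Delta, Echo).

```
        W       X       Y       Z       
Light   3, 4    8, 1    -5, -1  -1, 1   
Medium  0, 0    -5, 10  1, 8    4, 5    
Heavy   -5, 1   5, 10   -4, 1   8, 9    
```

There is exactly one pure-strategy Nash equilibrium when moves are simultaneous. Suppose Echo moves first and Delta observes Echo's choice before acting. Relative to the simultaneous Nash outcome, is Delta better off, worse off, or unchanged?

Backward induction with Echo moving first.
- W: Delta compares 3, 0, -5 and picks Light; Echo would get 4.
- X: Delta compares 8, -5, 5 and picks Light; Echo would get 1.
- Y: Delta compares -5, 1, -4 and picks Medium; Echo would get 8.
- Z: Delta compares -1, 4, 8 and picks Heavy; Echo would get 9.
Maximizing over 4, 1, 8, 9, Echo chooses Z. Subgame-perfect outcome: (Heavy, Z) with payoffs (8, 9).
For the simultaneous game, intersect best replies.
Delta's best replies: W→Light; X→Light; Y→Medium; Z→Heavy.
Echo's best replies: Light→W; Medium→X; Heavy→X.
The unique mutual best reply is (Light, W), giving (3, 4).
Delta earns 8 sequentially versus 3 at the Nash outcome: better off.

better off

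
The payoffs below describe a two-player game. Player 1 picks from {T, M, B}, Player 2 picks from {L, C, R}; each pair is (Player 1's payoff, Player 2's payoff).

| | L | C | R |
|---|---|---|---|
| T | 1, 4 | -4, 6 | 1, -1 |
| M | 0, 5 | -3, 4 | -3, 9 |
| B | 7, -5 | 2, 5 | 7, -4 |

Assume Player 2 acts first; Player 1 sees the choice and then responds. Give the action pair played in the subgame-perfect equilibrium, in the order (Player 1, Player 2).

(B, C)

Solve by backward induction (Player 2 leads).
- L → Player 1 plays B (best of 1, 0, 7); Player 2 gets -5.
- C → Player 1 plays B (best of -4, -3, 2); Player 2 gets 5.
- R → Player 1 plays B (best of 1, -3, 7); Player 2 gets -4.
Maximizing over -5, 5, -4, Player 2 chooses C. Subgame-perfect outcome: (B, C) with payoffs (2, 5).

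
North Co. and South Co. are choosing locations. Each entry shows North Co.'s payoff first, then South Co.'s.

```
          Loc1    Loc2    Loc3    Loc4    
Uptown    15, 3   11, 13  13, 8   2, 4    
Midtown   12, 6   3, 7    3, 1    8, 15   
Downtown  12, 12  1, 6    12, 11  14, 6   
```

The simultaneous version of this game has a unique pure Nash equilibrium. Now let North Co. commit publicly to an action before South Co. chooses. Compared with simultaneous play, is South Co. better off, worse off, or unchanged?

worse off

Backward induction with North Co. moving first.
- Uptown: South Co. compares 3, 13, 8, 4 and picks Loc2; North Co. would get 11.
- Midtown: South Co. compares 6, 7, 1, 15 and picks Loc4; North Co. would get 8.
- Downtown: South Co. compares 12, 6, 11, 6 and picks Loc1; North Co. would get 12.
Maximizing over 11, 8, 12, North Co. chooses Downtown. Subgame-perfect outcome: (Downtown, Loc1) with payoffs (12, 12).
Under simultaneous play:
North Co.'s best replies: Loc1→Uptown; Loc2→Uptown; Loc3→Uptown; Loc4→Downtown.
South Co.'s best replies: Uptown→Loc2; Midtown→Loc4; Downtown→Loc1.
Only (Uptown, Loc2) has each player best-responding; Nash payoffs (11, 13).
South Co. earns 12 sequentially versus 13 at the Nash outcome: worse off.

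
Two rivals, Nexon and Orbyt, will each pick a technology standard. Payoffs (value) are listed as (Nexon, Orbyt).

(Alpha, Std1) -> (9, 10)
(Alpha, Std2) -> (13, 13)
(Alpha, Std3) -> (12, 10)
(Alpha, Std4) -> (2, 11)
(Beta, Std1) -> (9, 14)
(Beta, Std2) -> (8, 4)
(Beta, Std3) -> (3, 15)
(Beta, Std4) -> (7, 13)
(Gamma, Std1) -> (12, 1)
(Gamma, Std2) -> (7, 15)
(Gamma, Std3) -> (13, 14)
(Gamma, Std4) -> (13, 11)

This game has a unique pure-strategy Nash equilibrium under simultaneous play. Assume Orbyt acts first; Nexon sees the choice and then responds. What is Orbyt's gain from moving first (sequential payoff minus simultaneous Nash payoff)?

1

Solve by backward induction (Orbyt leads).
- Std1: Nexon compares 9, 9, 12 and picks Gamma; Orbyt would get 1.
- Std2: Nexon compares 13, 8, 7 and picks Alpha; Orbyt would get 13.
- Std3: Nexon compares 12, 3, 13 and picks Gamma; Orbyt would get 14.
- Std4: Nexon compares 2, 7, 13 and picks Gamma; Orbyt would get 11.
Among 1, 13, 14, 11, the best is 14 at Std3. Subgame-perfect outcome: (Gamma, Std3) with payoffs (13, 14).
Now find the simultaneous Nash equilibrium.
Nexon's best replies: Std1→Gamma; Std2→Alpha; Std3→Gamma; Std4→Gamma.
Orbyt's best replies: Alpha→Std2; Beta→Std3; Gamma→Std2.
Only (Alpha, Std2) has each player best-responding; Nash payoffs (13, 13).
Orbyt's commitment gain: 14 − 13 = 1.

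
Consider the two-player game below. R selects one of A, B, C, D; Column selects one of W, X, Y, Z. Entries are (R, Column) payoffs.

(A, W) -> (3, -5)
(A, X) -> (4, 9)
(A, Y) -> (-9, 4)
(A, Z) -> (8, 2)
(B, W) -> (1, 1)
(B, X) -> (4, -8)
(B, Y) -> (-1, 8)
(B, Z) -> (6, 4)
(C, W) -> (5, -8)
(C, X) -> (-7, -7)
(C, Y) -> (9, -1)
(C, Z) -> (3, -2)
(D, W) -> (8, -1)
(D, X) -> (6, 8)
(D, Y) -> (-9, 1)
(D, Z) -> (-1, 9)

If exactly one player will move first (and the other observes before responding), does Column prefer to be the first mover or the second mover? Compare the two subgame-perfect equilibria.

first

If R leads: Column's best replies are A→X, B→Y, C→Y, D→Z; R's induced payoffs 4, -1, 9, -1; outcome (C, Y), payoffs (9, -1).
If Column leads: R's best replies are W→D, X→D, Y→C, Z→A; Column's induced payoffs -1, 8, -1, 2; outcome (D, X), payoffs (6, 8).
Column gets 8 moving first and -1 moving second, so Column prefers to move first.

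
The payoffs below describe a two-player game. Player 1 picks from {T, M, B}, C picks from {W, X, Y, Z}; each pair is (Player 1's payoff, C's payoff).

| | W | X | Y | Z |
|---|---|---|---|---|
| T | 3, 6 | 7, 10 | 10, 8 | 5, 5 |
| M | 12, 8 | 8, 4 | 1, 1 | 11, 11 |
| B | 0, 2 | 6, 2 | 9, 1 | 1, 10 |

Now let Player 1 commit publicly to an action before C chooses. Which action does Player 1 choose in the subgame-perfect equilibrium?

M

Solve by backward induction (Player 1 leads).
- T: C compares 6, 10, 8, 5 and picks X; Player 1 would get 7.
- M: C compares 8, 4, 1, 11 and picks Z; Player 1 would get 11.
- B: C compares 2, 2, 1, 10 and picks Z; Player 1 would get 1.
Player 1's induced payoffs are 7, 11, 1, so Player 1 commits to M. Subgame-perfect outcome: (M, Z) with payoffs (11, 11).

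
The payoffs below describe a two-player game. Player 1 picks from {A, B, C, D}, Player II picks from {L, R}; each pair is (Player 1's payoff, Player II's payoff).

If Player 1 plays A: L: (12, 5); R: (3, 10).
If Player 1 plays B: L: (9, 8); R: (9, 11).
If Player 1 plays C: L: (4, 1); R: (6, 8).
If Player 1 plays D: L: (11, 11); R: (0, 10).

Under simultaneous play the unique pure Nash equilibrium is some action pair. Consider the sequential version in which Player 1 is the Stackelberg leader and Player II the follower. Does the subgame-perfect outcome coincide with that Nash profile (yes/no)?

no

Player II best-responds to each possible Player 1 move:
- A: Player II compares 5, 10 and picks R; Player 1 would get 3.
- B: Player II compares 8, 11 and picks R; Player 1 would get 9.
- C: Player II compares 1, 8 and picks R; Player 1 would get 6.
- D: Player II compares 11, 10 and picks L; Player 1 would get 11.
Maximizing over 3, 9, 6, 11, Player 1 chooses D. Subgame-perfect outcome: (D, L) with payoffs (11, 11).
Under simultaneous play:
Player 1's best replies: L→A; R→B.
Player II's best replies: A→R; B→R; C→R; D→L.
The unique mutual best reply is (B, R), giving (9, 11).
Sequential outcome (D, L) differs from the Nash profile (B, R).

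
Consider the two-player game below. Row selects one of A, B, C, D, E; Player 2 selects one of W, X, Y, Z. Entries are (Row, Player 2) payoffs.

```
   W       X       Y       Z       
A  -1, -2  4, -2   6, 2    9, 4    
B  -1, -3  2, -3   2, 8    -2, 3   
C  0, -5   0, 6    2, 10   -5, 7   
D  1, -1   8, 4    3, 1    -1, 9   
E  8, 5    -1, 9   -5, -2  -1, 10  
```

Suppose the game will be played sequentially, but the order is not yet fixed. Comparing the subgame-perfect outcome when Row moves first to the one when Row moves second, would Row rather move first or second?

If Row leads: Player 2's best replies are A→Z, B→Y, C→Y, D→Z, E→Z; Row's induced payoffs 9, 2, 2, -1, -1; outcome (A, Z), payoffs (9, 4).
If Player 2 leads: Row's best replies are W→E, X→D, Y→A, Z→A; Player 2's induced payoffs 5, 4, 2, 4; outcome (E, W), payoffs (8, 5).
Row gets 9 moving first and 8 moving second, so Row prefers to move first.

first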